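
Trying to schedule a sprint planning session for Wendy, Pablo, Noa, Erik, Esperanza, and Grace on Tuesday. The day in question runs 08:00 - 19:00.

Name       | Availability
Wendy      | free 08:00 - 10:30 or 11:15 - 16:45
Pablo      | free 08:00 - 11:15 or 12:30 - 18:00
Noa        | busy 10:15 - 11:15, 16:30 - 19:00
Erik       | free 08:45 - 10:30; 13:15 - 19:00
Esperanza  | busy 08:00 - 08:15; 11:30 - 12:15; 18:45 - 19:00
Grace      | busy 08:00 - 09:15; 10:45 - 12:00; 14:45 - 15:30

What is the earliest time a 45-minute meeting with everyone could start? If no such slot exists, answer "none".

09:15

Wendy free: 08:00-10:30, 11:15-16:45.
Pablo free: 08:00-11:15, 12:30-18:00.
Noa free: 08:00-10:15, 11:15-16:30 (invert busy blocks within the working day).
Erik free: 08:45-10:30, 13:15-19:00.
Esperanza free: 08:15-11:30, 12:15-18:45 (invert busy blocks within the working day).
Grace free: 09:15-10:45, 12:00-14:45, 15:30-19:00 (invert busy blocks within the working day).
Wendy ∩ Pablo: 08:00-10:30, 12:30-16:45.
Wendy ∩ Pablo ∩ Noa: 08:00-10:15, 12:30-16:30.
Wendy ∩ Pablo ∩ Noa ∩ Erik: 08:45-10:15, 13:15-16:30.
Wendy ∩ Pablo ∩ Noa ∩ Erik ∩ Esperanza: 08:45-10:15, 13:15-16:30.
Wendy ∩ Pablo ∩ Noa ∩ Erik ∩ Esperanza ∩ Grace: 09:15-10:15, 13:15-14:45, 15:30-16:30.
The first common window of at least 45 minutes is 09:15-10:15, so the earliest start is 09:15.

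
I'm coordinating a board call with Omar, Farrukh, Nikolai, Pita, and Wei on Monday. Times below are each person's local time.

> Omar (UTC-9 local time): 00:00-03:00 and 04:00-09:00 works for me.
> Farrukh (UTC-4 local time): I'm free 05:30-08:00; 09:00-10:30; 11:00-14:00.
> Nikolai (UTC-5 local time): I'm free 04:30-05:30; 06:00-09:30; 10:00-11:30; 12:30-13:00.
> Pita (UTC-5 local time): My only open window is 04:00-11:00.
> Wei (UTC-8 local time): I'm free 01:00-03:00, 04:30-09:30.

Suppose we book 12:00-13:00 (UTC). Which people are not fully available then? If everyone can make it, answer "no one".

Omar in UTC: 09:00-12:00, 13:00-18:00 (add 9h to convert from UTC-9).
Farrukh in UTC: 09:30-12:00, 13:00-14:30, 15:00-18:00 (add 4h to convert from UTC-4).
Nikolai in UTC: 09:30-10:30, 11:00-14:30, 15:00-16:30, 17:30-18:00 (add 5h to convert from UTC-5).
Pita in UTC: 09:00-16:00 (add 5h to convert from UTC-5).
Wei in UTC: 09:00-11:00, 12:30-17:30 (add 8h to convert from UTC-8).
Omar: not fully free for 12:00-13:00. Farrukh: not fully free for 12:00-13:00. Nikolai: free for 12:00-13:00. Pita: free for 12:00-13:00. Wei: not fully free for 12:00-13:00.

Farrukh, Omar, Wei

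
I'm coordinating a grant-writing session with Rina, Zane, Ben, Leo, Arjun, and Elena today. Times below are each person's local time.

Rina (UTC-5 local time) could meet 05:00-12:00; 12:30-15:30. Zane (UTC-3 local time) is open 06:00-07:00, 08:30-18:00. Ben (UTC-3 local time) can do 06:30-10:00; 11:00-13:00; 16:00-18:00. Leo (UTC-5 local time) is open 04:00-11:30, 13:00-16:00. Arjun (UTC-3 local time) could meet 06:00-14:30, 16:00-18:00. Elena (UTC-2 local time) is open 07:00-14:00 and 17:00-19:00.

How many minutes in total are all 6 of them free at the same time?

300

Rina in UTC: 10:00-17:00, 17:30-20:30 (add 5h to convert from UTC-5).
Zane in UTC: 09:00-10:00, 11:30-21:00 (add 3h to convert from UTC-3).
Ben in UTC: 09:30-13:00, 14:00-16:00, 19:00-21:00 (add 3h to convert from UTC-3).
Leo in UTC: 09:00-16:30, 18:00-21:00 (add 5h to convert from UTC-5).
Arjun in UTC: 09:00-17:30, 19:00-21:00 (add 3h to convert from UTC-3).
Elena in UTC: 09:00-16:00, 19:00-21:00 (add 2h to convert from UTC-2).
Rina ∩ Zane: 11:30-17:00, 17:30-20:30.
Rina ∩ Zane ∩ Ben: 11:30-13:00, 14:00-16:00, 19:00-20:30.
Rina ∩ Zane ∩ Ben ∩ Leo: 11:30-13:00, 14:00-16:00, 19:00-20:30.
Rina ∩ Zane ∩ Ben ∩ Leo ∩ Arjun: 11:30-13:00, 14:00-16:00, 19:00-20:30.
Rina ∩ Zane ∩ Ben ∩ Leo ∩ Arjun ∩ Elena: 11:30-13:00, 14:00-16:00, 19:00-20:30.
Summing the common windows: 90 + 120 + 90 = 300 minutes.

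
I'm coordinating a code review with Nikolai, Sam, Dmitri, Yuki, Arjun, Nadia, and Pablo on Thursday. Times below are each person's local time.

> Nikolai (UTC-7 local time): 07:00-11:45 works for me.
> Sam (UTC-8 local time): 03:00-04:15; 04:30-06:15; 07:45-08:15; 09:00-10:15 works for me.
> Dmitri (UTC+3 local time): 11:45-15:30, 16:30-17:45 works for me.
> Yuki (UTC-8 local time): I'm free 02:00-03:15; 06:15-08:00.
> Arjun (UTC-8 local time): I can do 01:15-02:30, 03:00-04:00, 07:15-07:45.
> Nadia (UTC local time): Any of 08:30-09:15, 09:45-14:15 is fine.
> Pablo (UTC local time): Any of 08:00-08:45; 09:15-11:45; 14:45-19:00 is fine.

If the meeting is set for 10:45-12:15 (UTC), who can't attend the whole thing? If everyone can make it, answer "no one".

Arjun, Nikolai, Pablo, Sam, Yuki

Nikolai in UTC: 14:00-18:45 (add 7h to convert from UTC-7).
Sam in UTC: 11:00-12:15, 12:30-14:15, 15:45-16:15, 17:00-18:15 (add 8h to convert from UTC-8).
Dmitri in UTC: 08:45-12:30, 13:30-14:45 (subtract 3h to convert from UTC+3).
Yuki in UTC: 10:00-11:15, 14:15-16:00 (add 8h to convert from UTC-8).
Arjun in UTC: 09:15-10:30, 11:00-12:00, 15:15-15:45 (add 8h to convert from UTC-8).
Nadia in UTC: 08:30-09:15, 09:45-14:15.
Pablo in UTC: 08:00-08:45, 09:15-11:45, 14:45-19:00.
Nikolai: not fully free for 10:45-12:15. Sam: not fully free for 10:45-12:15. Dmitri: free for 10:45-12:15. Yuki: not fully free for 10:45-12:15. Arjun: not fully free for 10:45-12:15. Nadia: free for 10:45-12:15. Pablo: not fully free for 10:45-12:15.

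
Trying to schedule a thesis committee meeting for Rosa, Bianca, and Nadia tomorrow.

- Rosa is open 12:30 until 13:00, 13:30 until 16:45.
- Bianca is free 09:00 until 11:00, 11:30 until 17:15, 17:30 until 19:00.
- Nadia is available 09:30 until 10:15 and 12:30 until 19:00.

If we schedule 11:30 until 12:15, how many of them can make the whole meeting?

1

Bianca can make the full 11:30-12:15 slot — that's 1.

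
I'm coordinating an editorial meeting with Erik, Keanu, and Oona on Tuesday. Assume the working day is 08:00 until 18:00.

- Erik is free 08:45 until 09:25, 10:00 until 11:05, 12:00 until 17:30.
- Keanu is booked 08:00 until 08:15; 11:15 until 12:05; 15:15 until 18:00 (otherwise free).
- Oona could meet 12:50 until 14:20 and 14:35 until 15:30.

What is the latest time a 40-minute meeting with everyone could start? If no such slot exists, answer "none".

Erik free: 08:45-09:25, 10:00-11:05, 12:00-17:30.
Keanu free: 08:15-11:15, 12:05-15:15 (invert busy blocks within the working day).
Oona free: 12:50-14:20, 14:35-15:30.
Erik ∩ Keanu: 08:45-09:25, 10:00-11:05, 12:05-15:15.
Erik ∩ Keanu ∩ Oona: 12:50-14:20, 14:35-15:15.
The last common window of at least 40 minutes is 14:35-15:15; a 40-minute meeting can start as late as 14:35 and still end by 15:15.

14:35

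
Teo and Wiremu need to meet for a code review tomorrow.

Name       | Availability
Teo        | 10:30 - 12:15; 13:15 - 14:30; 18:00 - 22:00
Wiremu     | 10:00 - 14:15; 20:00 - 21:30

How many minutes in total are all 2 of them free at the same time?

255

Teo ∩ Wiremu: 10:30-12:15, 13:15-14:15, 20:00-21:30.
Summing the common windows: 105 + 60 + 90 = 255 minutes.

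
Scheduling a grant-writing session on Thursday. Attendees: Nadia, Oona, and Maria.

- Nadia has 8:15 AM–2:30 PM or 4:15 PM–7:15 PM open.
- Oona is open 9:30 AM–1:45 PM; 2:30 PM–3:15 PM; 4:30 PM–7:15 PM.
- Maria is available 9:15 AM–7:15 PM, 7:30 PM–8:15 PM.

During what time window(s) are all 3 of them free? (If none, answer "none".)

09:30-13:45, 16:30-19:15

Nadia ∩ Oona: 09:30-13:45, 16:30-19:15.
Nadia ∩ Oona ∩ Maria: 09:30-13:45, 16:30-19:15.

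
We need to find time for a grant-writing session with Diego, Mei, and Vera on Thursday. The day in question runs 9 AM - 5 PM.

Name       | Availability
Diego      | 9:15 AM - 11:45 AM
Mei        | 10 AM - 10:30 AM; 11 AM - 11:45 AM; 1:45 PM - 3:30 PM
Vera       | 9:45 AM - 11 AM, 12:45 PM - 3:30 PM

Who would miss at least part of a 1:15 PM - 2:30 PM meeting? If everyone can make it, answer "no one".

Diego: not fully free for 13:15-14:30. Mei: not fully free for 13:15-14:30. Vera: free for 13:15-14:30.

Diego, Mei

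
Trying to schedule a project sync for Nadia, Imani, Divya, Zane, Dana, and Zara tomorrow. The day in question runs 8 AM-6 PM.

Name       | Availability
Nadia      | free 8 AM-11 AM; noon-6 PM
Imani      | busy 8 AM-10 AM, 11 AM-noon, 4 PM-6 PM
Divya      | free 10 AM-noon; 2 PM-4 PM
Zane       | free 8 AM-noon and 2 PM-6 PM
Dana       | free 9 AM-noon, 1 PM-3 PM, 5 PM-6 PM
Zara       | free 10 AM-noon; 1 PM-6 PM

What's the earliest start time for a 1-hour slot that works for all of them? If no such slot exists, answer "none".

10:00

Nadia free: 08:00-11:00, 12:00-18:00.
Imani free: 10:00-11:00, 12:00-16:00 (invert busy blocks within the working day).
Divya free: 10:00-12:00, 14:00-16:00.
Zane free: 08:00-12:00, 14:00-18:00.
Dana free: 09:00-12:00, 13:00-15:00, 17:00-18:00.
Zara free: 10:00-12:00, 13:00-18:00.
Nadia ∩ Imani: 10:00-11:00, 12:00-16:00.
Nadia ∩ Imani ∩ Divya: 10:00-11:00, 14:00-16:00.
Nadia ∩ Imani ∩ Divya ∩ Zane: 10:00-11:00, 14:00-16:00.
Nadia ∩ Imani ∩ Divya ∩ Zane ∩ Dana: 10:00-11:00, 14:00-15:00.
Nadia ∩ Imani ∩ Divya ∩ Zane ∩ Dana ∩ Zara: 10:00-11:00, 14:00-15:00.
The first common window of at least 60 minutes is 10:00-11:00, so the earliest start is 10:00.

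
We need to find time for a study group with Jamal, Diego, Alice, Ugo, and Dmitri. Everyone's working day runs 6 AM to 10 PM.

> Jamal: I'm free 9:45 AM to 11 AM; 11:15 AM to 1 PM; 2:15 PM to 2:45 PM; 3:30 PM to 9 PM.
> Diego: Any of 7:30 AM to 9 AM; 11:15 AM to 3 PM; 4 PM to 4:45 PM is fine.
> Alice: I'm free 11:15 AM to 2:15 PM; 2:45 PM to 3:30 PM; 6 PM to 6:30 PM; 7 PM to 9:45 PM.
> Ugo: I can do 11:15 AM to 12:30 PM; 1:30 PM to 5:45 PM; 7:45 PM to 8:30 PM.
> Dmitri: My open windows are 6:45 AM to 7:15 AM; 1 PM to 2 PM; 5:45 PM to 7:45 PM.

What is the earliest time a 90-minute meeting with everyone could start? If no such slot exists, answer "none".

none

Jamal ∩ Diego: 11:15-13:00, 14:15-14:45, 16:00-16:45.
Jamal ∩ Diego ∩ Alice: 11:15-13:00.
Jamal ∩ Diego ∩ Alice ∩ Ugo: 11:15-12:30.
Jamal ∩ Diego ∩ Alice ∩ Ugo ∩ Dmitri: ∅.
There is no time when everyone is free.
No common window is at least 90 minutes long.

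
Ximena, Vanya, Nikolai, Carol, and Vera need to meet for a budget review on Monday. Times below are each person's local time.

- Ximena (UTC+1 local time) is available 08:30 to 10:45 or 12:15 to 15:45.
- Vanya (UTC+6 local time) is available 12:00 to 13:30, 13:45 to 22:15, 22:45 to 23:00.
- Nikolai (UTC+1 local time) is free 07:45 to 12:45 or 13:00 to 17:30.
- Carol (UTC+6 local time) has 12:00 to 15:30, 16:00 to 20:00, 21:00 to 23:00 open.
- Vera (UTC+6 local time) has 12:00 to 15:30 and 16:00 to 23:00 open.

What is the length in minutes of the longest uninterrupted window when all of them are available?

120

Ximena in UTC: 07:30-09:45, 11:15-14:45 (subtract 1h to convert from UTC+1).
Vanya in UTC: 06:00-07:30, 07:45-16:15, 16:45-17:00 (subtract 6h to convert from UTC+6).
Nikolai in UTC: 06:45-11:45, 12:00-16:30 (subtract 1h to convert from UTC+1).
Carol in UTC: 06:00-09:30, 10:00-14:00, 15:00-17:00 (subtract 6h to convert from UTC+6).
Vera in UTC: 06:00-09:30, 10:00-17:00 (subtract 6h to convert from UTC+6).
Ximena ∩ Vanya: 07:45-09:45, 11:15-14:45.
Ximena ∩ Vanya ∩ Nikolai: 07:45-09:45, 11:15-11:45, 12:00-14:45.
Ximena ∩ Vanya ∩ Nikolai ∩ Carol: 07:45-09:30, 11:15-11:45, 12:00-14:00.
Ximena ∩ Vanya ∩ Nikolai ∩ Carol ∩ Vera: 07:45-09:30, 11:15-11:45, 12:00-14:00.
Those are the intersection windows.
The longest is 12:00-14:00 at 120 minutes.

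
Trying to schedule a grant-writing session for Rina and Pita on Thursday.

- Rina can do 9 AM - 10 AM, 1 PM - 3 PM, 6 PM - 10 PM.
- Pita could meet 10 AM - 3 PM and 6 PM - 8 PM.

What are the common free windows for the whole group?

13:00-15:00, 18:00-20:00

Rina ∩ Pita: 13:00-15:00, 18:00-20:00.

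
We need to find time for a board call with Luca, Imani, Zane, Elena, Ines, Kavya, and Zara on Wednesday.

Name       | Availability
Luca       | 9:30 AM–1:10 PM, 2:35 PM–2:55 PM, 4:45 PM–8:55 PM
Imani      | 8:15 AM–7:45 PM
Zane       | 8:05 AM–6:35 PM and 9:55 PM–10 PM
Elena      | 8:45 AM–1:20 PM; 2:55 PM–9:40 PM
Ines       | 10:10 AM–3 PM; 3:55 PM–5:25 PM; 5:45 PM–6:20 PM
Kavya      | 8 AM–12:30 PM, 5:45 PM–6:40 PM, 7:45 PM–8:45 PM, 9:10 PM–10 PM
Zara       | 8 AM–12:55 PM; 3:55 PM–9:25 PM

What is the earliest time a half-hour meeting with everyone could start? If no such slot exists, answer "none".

Luca ∩ Imani: 09:30-13:10, 14:35-14:55, 16:45-19:45.
Luca ∩ Imani ∩ Zane: 09:30-13:10, 14:35-14:55, 16:45-18:35.
Luca ∩ Imani ∩ Zane ∩ Elena: 09:30-13:10, 16:45-18:35.
Luca ∩ Imani ∩ Zane ∩ Elena ∩ Ines: 10:10-13:10, 16:45-17:25, 17:45-18:20.
Luca ∩ Imani ∩ Zane ∩ Elena ∩ Ines ∩ Kavya: 10:10-12:30, 17:45-18:20.
Luca ∩ Imani ∩ Zane ∩ Elena ∩ Ines ∩ Kavya ∩ Zara: 10:10-12:30, 17:45-18:20.
So the common availability across everyone is 10:10-12:30, 17:45-18:20.
The first common window of at least 30 minutes is 10:10-12:30, so the earliest start is 10:10.

10:10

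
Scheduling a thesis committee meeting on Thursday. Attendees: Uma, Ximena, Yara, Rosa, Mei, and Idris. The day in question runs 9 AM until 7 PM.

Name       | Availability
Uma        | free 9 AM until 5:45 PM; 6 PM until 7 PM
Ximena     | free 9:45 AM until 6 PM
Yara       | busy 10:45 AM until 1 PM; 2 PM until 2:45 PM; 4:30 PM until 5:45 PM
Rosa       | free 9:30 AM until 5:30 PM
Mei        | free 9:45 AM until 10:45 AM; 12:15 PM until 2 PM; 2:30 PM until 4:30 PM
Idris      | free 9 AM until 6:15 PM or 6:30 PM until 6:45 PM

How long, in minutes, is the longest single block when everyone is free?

105

Uma free: 09:00-17:45, 18:00-19:00.
Ximena free: 09:45-18:00.
Yara free: 09:00-10:45, 13:00-14:00, 14:45-16:30, 17:45-19:00 (invert busy blocks within the working day).
Rosa free: 09:30-17:30.
Mei free: 09:45-10:45, 12:15-14:00, 14:30-16:30.
Idris free: 09:00-18:15, 18:30-18:45.
Uma ∩ Ximena: 09:45-17:45.
Uma ∩ Ximena ∩ Yara: 09:45-10:45, 13:00-14:00, 14:45-16:30.
Uma ∩ Ximena ∩ Yara ∩ Rosa: 09:45-10:45, 13:00-14:00, 14:45-16:30.
Uma ∩ Ximena ∩ Yara ∩ Rosa ∩ Mei: 09:45-10:45, 13:00-14:00, 14:45-16:30.
Uma ∩ Ximena ∩ Yara ∩ Rosa ∩ Mei ∩ Idris: 09:45-10:45, 13:00-14:00, 14:45-16:30.
The longest is 14:45-16:30 at 105 minutes.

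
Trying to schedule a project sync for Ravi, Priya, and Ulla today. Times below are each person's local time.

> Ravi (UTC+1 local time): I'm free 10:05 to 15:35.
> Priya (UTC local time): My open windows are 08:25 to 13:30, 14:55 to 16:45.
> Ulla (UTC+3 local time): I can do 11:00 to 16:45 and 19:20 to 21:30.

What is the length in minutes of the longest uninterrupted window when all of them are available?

Ravi in UTC: 09:05-14:35 (subtract 1h to convert from UTC+1).
Priya in UTC: 08:25-13:30, 14:55-16:45.
Ulla in UTC: 08:00-13:45, 16:20-18:30 (subtract 3h to convert from UTC+3).
Ravi ∩ Priya: 09:05-13:30.
Ravi ∩ Priya ∩ Ulla: 09:05-13:30.
So the common availability across everyone is 09:05-13:30.
The longest is 09:05-13:30 at 265 minutes.

265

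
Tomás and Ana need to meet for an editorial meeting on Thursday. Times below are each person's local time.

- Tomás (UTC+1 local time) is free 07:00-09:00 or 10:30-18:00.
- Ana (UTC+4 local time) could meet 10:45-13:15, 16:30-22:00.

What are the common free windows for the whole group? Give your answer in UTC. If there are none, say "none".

06:45-08:00, 12:30-17:00

Tomás in UTC: 06:00-08:00, 09:30-17:00 (subtract 1h to convert from UTC+1).
Ana in UTC: 06:45-09:15, 12:30-18:00 (subtract 4h to convert from UTC+4).
Tomás ∩ Ana: 06:45-08:00, 12:30-17:00.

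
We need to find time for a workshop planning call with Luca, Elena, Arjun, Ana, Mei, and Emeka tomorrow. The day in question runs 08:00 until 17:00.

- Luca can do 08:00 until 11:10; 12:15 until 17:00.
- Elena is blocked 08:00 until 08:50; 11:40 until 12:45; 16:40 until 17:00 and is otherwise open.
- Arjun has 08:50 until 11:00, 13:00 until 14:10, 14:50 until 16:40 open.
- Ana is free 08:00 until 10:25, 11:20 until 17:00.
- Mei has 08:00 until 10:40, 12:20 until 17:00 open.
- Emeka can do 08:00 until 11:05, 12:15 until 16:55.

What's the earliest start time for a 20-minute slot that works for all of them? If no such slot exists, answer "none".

Luca free: 08:00-11:10, 12:15-17:00.
Elena free: 08:50-11:40, 12:45-16:40 (invert busy blocks within the working day).
Arjun free: 08:50-11:00, 13:00-14:10, 14:50-16:40.
Ana free: 08:00-10:25, 11:20-17:00.
Mei free: 08:00-10:40, 12:20-17:00.
Emeka free: 08:00-11:05, 12:15-16:55.
Luca ∩ Elena: 08:50-11:10, 12:45-16:40.
Luca ∩ Elena ∩ Arjun: 08:50-11:00, 13:00-14:10, 14:50-16:40.
Luca ∩ Elena ∩ Arjun ∩ Ana: 08:50-10:25, 13:00-14:10, 14:50-16:40.
Luca ∩ Elena ∩ Arjun ∩ Ana ∩ Mei: 08:50-10:25, 13:00-14:10, 14:50-16:40.
Luca ∩ Elena ∩ Arjun ∩ Ana ∩ Mei ∩ Emeka: 08:50-10:25, 13:00-14:10, 14:50-16:40.
The first common window of at least 20 minutes is 08:50-10:25, so the earliest start is 08:50.

08:50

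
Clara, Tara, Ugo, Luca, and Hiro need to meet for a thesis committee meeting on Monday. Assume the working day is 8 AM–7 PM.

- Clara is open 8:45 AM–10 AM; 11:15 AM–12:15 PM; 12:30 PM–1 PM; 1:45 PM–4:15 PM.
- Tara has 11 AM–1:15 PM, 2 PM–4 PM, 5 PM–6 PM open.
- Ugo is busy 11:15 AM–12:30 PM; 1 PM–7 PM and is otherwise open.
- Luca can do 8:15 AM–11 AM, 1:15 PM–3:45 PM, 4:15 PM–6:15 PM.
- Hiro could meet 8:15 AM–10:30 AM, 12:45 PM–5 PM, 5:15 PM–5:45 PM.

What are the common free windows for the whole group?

Clara free: 08:45-10:00, 11:15-12:15, 12:30-13:00, 13:45-16:15.
Tara free: 11:00-13:15, 14:00-16:00, 17:00-18:00.
Ugo free: 08:00-11:15, 12:30-13:00 (invert busy blocks within the working day).
Luca free: 08:15-11:00, 13:15-15:45, 16:15-18:15.
Hiro free: 08:15-10:30, 12:45-17:00, 17:15-17:45.
Clara ∩ Tara: 11:15-12:15, 12:30-13:00, 14:00-16:00.
Clara ∩ Tara ∩ Ugo: 12:30-13:00.
Clara ∩ Tara ∩ Ugo ∩ Luca: ∅.
Clara ∩ Tara ∩ Ugo ∩ Luca ∩ Hiro: ∅.
There is no time when everyone is free.

none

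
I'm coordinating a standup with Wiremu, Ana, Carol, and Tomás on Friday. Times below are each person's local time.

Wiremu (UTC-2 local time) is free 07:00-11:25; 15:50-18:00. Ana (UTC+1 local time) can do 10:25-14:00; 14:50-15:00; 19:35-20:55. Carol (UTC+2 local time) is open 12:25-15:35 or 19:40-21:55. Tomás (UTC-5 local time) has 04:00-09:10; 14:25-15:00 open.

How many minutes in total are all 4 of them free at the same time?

185

Wiremu in UTC: 09:00-13:25, 17:50-20:00 (add 2h to convert from UTC-2).
Ana in UTC: 09:25-13:00, 13:50-14:00, 18:35-19:55 (subtract 1h to convert from UTC+1).
Carol in UTC: 10:25-13:35, 17:40-19:55 (subtract 2h to convert from UTC+2).
Tomás in UTC: 09:00-14:10, 19:25-20:00 (add 5h to convert from UTC-5).
Wiremu ∩ Ana: 09:25-13:00, 18:35-19:55.
Wiremu ∩ Ana ∩ Carol: 10:25-13:00, 18:35-19:55.
Wiremu ∩ Ana ∩ Carol ∩ Tomás: 10:25-13:00, 19:25-19:55.
Summing the common windows: 155 + 30 = 185 minutes.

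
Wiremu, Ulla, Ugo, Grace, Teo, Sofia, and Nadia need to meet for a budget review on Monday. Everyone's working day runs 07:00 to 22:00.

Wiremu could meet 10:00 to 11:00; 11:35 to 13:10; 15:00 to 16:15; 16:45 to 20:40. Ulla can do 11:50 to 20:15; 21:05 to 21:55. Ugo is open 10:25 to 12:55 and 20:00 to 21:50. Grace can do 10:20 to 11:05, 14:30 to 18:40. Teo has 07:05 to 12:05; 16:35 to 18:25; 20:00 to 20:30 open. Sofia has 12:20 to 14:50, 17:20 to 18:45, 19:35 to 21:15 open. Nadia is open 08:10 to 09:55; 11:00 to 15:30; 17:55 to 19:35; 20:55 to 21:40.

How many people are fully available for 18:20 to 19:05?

3

Wiremu, Ulla, and Nadia can make the full 18:20-19:05 slot — that's 3.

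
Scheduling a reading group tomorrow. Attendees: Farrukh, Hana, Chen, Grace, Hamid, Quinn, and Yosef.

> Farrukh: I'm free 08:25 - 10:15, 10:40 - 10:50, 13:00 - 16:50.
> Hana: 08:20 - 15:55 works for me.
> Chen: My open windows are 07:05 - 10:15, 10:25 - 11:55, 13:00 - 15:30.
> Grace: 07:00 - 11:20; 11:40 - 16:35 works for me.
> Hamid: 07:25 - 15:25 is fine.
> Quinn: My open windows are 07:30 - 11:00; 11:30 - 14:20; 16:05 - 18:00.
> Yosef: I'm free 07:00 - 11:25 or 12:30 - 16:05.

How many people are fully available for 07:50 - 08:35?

Chen, Grace, Hamid, Quinn, and Yosef can make the full 07:50-08:35 slot — that's 5.

5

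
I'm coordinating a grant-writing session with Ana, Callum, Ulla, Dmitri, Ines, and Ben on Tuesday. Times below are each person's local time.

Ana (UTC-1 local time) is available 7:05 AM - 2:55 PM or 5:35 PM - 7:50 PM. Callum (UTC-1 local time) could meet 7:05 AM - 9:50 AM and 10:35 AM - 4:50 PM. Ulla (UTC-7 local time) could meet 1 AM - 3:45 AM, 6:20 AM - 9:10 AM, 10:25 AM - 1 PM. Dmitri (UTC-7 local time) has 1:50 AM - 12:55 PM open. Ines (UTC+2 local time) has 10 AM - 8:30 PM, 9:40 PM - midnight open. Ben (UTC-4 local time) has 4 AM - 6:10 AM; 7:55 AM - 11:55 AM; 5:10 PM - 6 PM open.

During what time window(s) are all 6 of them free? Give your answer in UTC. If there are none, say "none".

Ana in UTC: 08:05-15:55, 18:35-20:50 (add 1h to convert from UTC-1).
Callum in UTC: 08:05-10:50, 11:35-17:50 (add 1h to convert from UTC-1).
Ulla in UTC: 08:00-10:45, 13:20-16:10, 17:25-20:00 (add 7h to convert from UTC-7).
Dmitri in UTC: 08:50-19:55 (add 7h to convert from UTC-7).
Ines in UTC: 08:00-18:30, 19:40-22:00 (subtract 2h to convert from UTC+2).
Ben in UTC: 08:00-10:10, 11:55-15:55, 21:10-22:00 (add 4h to convert from UTC-4).
Ana ∩ Callum: 08:05-10:50, 11:35-15:55.
Ana ∩ Callum ∩ Ulla: 08:05-10:45, 13:20-15:55.
Ana ∩ Callum ∩ Ulla ∩ Dmitri: 08:50-10:45, 13:20-15:55.
Ana ∩ Callum ∩ Ulla ∩ Dmitri ∩ Ines: 08:50-10:45, 13:20-15:55.
Ana ∩ Callum ∩ Ulla ∩ Dmitri ∩ Ines ∩ Ben: 08:50-10:10, 13:20-15:55.
So the common availability across everyone is 08:50-10:10, 13:20-15:55.

08:50-10:10, 13:20-15:55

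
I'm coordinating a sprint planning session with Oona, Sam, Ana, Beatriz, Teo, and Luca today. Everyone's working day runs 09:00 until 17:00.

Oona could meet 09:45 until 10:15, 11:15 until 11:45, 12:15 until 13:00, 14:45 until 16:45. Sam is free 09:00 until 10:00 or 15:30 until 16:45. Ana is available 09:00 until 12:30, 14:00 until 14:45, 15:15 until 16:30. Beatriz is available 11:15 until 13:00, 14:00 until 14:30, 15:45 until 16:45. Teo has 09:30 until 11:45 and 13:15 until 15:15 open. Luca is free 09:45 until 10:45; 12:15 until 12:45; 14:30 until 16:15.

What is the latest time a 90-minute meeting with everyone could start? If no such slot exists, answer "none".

none

Oona ∩ Sam: 09:45-10:00, 15:30-16:45.
Oona ∩ Sam ∩ Ana: 09:45-10:00, 15:30-16:30.
Oona ∩ Sam ∩ Ana ∩ Beatriz: 15:45-16:30.
Oona ∩ Sam ∩ Ana ∩ Beatriz ∩ Teo: ∅.
Oona ∩ Sam ∩ Ana ∩ Beatriz ∩ Teo ∩ Luca: ∅.
There is no time when everyone is free.
No common window is at least 90 minutes long.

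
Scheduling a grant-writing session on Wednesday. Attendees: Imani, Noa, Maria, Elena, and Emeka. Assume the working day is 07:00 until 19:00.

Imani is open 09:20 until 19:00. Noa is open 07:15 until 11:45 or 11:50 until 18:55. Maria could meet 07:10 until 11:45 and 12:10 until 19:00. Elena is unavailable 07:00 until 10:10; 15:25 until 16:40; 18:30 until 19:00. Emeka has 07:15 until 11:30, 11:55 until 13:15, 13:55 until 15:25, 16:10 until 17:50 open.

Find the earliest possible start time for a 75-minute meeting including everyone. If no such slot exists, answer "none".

10:10

Imani free: 09:20-19:00.
Noa free: 07:15-11:45, 11:50-18:55.
Maria free: 07:10-11:45, 12:10-19:00.
Elena free: 10:10-15:25, 16:40-18:30 (invert busy blocks within the working day).
Emeka free: 07:15-11:30, 11:55-13:15, 13:55-15:25, 16:10-17:50.
Imani ∩ Noa: 09:20-11:45, 11:50-18:55.
Imani ∩ Noa ∩ Maria: 09:20-11:45, 12:10-18:55.
Imani ∩ Noa ∩ Maria ∩ Elena: 10:10-11:45, 12:10-15:25, 16:40-18:30.
Imani ∩ Noa ∩ Maria ∩ Elena ∩ Emeka: 10:10-11:30, 12:10-13:15, 13:55-15:25, 16:40-17:50.
The first common window of at least 75 minutes is 10:10-11:30, so the earliest start is 10:10.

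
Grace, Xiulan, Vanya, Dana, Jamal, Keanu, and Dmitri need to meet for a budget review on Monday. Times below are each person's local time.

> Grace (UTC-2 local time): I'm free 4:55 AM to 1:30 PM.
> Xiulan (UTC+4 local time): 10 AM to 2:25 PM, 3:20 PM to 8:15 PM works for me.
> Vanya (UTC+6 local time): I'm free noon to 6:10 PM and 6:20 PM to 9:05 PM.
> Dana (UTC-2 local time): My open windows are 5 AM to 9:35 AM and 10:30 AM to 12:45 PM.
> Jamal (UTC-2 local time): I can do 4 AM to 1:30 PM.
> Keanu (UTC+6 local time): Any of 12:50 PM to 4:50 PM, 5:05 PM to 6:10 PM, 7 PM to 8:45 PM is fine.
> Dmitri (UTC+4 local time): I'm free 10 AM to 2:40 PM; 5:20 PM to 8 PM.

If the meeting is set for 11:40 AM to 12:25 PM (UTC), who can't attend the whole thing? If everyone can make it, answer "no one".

Dana, Dmitri, Keanu, Vanya

Grace in UTC: 06:55-15:30 (add 2h to convert from UTC-2).
Xiulan in UTC: 06:00-10:25, 11:20-16:15 (subtract 4h to convert from UTC+4).
Vanya in UTC: 06:00-12:10, 12:20-15:05 (subtract 6h to convert from UTC+6).
Dana in UTC: 07:00-11:35, 12:30-14:45 (add 2h to convert from UTC-2).
Jamal in UTC: 06:00-15:30 (add 2h to convert from UTC-2).
Keanu in UTC: 06:50-10:50, 11:05-12:10, 13:00-14:45 (subtract 6h to convert from UTC+6).
Dmitri in UTC: 06:00-10:40, 13:20-16:00 (subtract 4h to convert from UTC+4).
Grace: free for 11:40-12:25. Xiulan: free for 11:40-12:25. Vanya: not fully free for 11:40-12:25. Dana: not fully free for 11:40-12:25. Jamal: free for 11:40-12:25. Keanu: not fully free for 11:40-12:25. Dmitri: not fully free for 11:40-12:25.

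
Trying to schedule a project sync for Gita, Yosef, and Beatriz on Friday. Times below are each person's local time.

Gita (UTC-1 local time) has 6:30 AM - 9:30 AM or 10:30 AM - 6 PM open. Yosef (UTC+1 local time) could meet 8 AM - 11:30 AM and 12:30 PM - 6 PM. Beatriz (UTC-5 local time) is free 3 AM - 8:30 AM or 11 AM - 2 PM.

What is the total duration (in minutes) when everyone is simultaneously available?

330

Gita in UTC: 07:30-10:30, 11:30-19:00 (add 1h to convert from UTC-1).
Yosef in UTC: 07:00-10:30, 11:30-17:00 (subtract 1h to convert from UTC+1).
Beatriz in UTC: 08:00-13:30, 16:00-19:00 (add 5h to convert from UTC-5).
Gita ∩ Yosef: 07:30-10:30, 11:30-17:00.
Gita ∩ Yosef ∩ Beatriz: 08:00-10:30, 11:30-13:30, 16:00-17:00.
Summing the common windows: 150 + 120 + 60 = 330 minutes.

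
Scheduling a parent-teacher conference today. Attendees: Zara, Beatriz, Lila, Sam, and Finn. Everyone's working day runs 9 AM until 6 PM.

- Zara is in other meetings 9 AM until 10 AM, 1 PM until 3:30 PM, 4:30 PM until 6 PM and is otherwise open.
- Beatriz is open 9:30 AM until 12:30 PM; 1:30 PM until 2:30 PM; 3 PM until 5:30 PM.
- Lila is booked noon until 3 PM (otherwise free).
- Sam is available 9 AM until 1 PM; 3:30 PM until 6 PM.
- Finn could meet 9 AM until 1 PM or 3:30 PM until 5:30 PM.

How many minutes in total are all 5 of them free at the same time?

Zara free: 10:00-13:00, 15:30-16:30 (invert busy blocks within the working day).
Beatriz free: 09:30-12:30, 13:30-14:30, 15:00-17:30.
Lila free: 09:00-12:00, 15:00-18:00 (invert busy blocks within the working day).
Sam free: 09:00-13:00, 15:30-18:00.
Finn free: 09:00-13:00, 15:30-17:30.
Zara ∩ Beatriz: 10:00-12:30, 15:30-16:30.
Zara ∩ Beatriz ∩ Lila: 10:00-12:00, 15:30-16:30.
Zara ∩ Beatriz ∩ Lila ∩ Sam: 10:00-12:00, 15:30-16:30.
Zara ∩ Beatriz ∩ Lila ∩ Sam ∩ Finn: 10:00-12:00, 15:30-16:30.
So the common availability across everyone is 10:00-12:00, 15:30-16:30.
Summing the common windows: 120 + 60 = 180 minutes.

180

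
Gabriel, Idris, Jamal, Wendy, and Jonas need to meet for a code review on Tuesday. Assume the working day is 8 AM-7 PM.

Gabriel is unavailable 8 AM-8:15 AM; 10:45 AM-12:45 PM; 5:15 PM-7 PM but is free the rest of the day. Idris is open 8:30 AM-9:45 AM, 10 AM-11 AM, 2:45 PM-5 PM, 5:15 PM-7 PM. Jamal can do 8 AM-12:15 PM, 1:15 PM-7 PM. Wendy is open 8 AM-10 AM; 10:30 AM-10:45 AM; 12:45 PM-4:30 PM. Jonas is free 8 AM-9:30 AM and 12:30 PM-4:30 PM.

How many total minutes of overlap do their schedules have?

165

Gabriel free: 08:15-10:45, 12:45-17:15 (invert busy blocks within the working day).
Idris free: 08:30-09:45, 10:00-11:00, 14:45-17:00, 17:15-19:00.
Jamal free: 08:00-12:15, 13:15-19:00.
Wendy free: 08:00-10:00, 10:30-10:45, 12:45-16:30.
Jonas free: 08:00-09:30, 12:30-16:30.
Gabriel ∩ Idris: 08:30-09:45, 10:00-10:45, 14:45-17:00.
Gabriel ∩ Idris ∩ Jamal: 08:30-09:45, 10:00-10:45, 14:45-17:00.
Gabriel ∩ Idris ∩ Jamal ∩ Wendy: 08:30-09:45, 10:30-10:45, 14:45-16:30.
Gabriel ∩ Idris ∩ Jamal ∩ Wendy ∩ Jonas: 08:30-09:30, 14:45-16:30.
Summing the common windows: 60 + 105 = 165 minutes.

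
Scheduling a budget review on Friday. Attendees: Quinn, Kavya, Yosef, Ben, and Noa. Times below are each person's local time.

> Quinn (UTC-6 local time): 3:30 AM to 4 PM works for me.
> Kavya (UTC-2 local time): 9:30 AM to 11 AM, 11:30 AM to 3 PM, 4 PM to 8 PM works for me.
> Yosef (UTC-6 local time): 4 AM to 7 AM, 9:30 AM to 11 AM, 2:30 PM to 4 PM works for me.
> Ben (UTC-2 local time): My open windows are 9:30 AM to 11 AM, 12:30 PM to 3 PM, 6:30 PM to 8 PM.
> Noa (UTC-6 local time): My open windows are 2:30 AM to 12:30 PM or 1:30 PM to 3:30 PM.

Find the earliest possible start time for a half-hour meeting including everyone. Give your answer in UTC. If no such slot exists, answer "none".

Quinn in UTC: 09:30-22:00 (add 6h to convert from UTC-6).
Kavya in UTC: 11:30-13:00, 13:30-17:00, 18:00-22:00 (add 2h to convert from UTC-2).
Yosef in UTC: 10:00-13:00, 15:30-17:00, 20:30-22:00 (add 6h to convert from UTC-6).
Ben in UTC: 11:30-13:00, 14:30-17:00, 20:30-22:00 (add 2h to convert from UTC-2).
Noa in UTC: 08:30-18:30, 19:30-21:30 (add 6h to convert from UTC-6).
Quinn ∩ Kavya: 11:30-13:00, 13:30-17:00, 18:00-22:00.
Quinn ∩ Kavya ∩ Yosef: 11:30-13:00, 15:30-17:00, 20:30-22:00.
Quinn ∩ Kavya ∩ Yosef ∩ Ben: 11:30-13:00, 15:30-17:00, 20:30-22:00.
Quinn ∩ Kavya ∩ Yosef ∩ Ben ∩ Noa: 11:30-13:00, 15:30-17:00, 20:30-21:30.
Those are the intersection windows.
The first common window of at least 30 minutes is 11:30-13:00, so the earliest start is 11:30.

11:30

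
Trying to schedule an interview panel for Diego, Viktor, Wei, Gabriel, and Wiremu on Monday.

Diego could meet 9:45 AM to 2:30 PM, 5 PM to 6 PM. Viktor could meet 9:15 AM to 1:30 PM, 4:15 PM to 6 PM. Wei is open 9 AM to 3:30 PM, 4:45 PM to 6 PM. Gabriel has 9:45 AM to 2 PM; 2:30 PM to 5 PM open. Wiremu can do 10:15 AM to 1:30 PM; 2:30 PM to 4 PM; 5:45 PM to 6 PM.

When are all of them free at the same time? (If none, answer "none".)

10:15-13:30

Diego ∩ Viktor: 09:45-13:30, 17:00-18:00.
Diego ∩ Viktor ∩ Wei: 09:45-13:30, 17:00-18:00.
Diego ∩ Viktor ∩ Wei ∩ Gabriel: 09:45-13:30.
Diego ∩ Viktor ∩ Wei ∩ Gabriel ∩ Wiremu: 10:15-13:30.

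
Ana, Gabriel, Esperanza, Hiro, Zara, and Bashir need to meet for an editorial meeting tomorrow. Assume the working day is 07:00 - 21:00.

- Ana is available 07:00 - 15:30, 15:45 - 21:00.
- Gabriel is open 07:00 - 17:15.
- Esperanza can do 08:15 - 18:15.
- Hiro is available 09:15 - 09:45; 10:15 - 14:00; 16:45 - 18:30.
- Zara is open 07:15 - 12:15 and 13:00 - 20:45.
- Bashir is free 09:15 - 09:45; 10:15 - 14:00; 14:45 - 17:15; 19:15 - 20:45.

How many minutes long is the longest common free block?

120

Ana ∩ Gabriel: 07:00-15:30, 15:45-17:15.
Ana ∩ Gabriel ∩ Esperanza: 08:15-15:30, 15:45-17:15.
Ana ∩ Gabriel ∩ Esperanza ∩ Hiro: 09:15-09:45, 10:15-14:00, 16:45-17:15.
Ana ∩ Gabriel ∩ Esperanza ∩ Hiro ∩ Zara: 09:15-09:45, 10:15-12:15, 13:00-14:00, 16:45-17:15.
Ana ∩ Gabriel ∩ Esperanza ∩ Hiro ∩ Zara ∩ Bashir: 09:15-09:45, 10:15-12:15, 13:00-14:00, 16:45-17:15.
The longest is 10:15-12:15 at 120 minutes.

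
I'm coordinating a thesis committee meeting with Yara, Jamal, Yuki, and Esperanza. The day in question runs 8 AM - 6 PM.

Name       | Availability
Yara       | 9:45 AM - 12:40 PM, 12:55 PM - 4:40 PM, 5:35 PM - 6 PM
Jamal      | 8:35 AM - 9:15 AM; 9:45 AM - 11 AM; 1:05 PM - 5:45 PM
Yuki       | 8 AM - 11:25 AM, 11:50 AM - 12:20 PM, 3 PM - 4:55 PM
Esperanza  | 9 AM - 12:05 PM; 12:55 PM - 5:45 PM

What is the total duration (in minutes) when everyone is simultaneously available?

Yara ∩ Jamal: 09:45-11:00, 13:05-16:40, 17:35-17:45.
Yara ∩ Jamal ∩ Yuki: 09:45-11:00, 15:00-16:40.
Yara ∩ Jamal ∩ Yuki ∩ Esperanza: 09:45-11:00, 15:00-16:40.
Summing the common windows: 75 + 100 = 175 minutes.

175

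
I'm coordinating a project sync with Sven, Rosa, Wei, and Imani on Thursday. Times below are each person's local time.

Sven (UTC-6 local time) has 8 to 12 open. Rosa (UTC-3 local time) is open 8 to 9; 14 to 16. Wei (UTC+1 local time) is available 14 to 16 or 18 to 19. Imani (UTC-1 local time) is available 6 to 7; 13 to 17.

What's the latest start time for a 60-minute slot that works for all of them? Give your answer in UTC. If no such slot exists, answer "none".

Sven in UTC: 14:00-18:00 (add 6h to convert from UTC-6).
Rosa in UTC: 11:00-12:00, 17:00-19:00 (add 3h to convert from UTC-3).
Wei in UTC: 13:00-15:00, 17:00-18:00 (subtract 1h to convert from UTC+1).
Imani in UTC: 07:00-08:00, 14:00-18:00 (add 1h to convert from UTC-1).
Sven ∩ Rosa: 17:00-18:00.
Sven ∩ Rosa ∩ Wei: 17:00-18:00.
Sven ∩ Rosa ∩ Wei ∩ Imani: 17:00-18:00.
The last common window of at least 60 minutes is 17:00-18:00; a 60-minute meeting can start as late as 17:00 and still end by 18:00.

17:00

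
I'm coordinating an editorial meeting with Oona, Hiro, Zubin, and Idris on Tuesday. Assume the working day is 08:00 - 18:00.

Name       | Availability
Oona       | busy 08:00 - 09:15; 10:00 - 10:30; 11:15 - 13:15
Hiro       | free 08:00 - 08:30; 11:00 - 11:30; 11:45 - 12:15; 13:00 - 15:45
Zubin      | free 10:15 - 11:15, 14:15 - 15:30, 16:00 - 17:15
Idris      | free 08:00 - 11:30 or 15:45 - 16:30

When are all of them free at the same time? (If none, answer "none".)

11:00-11:15

Oona free: 09:15-10:00, 10:30-11:15, 13:15-18:00 (invert busy blocks within the working day).
Hiro free: 08:00-08:30, 11:00-11:30, 11:45-12:15, 13:00-15:45.
Zubin free: 10:15-11:15, 14:15-15:30, 16:00-17:15.
Idris free: 08:00-11:30, 15:45-16:30.
Oona ∩ Hiro: 11:00-11:15, 13:15-15:45.
Oona ∩ Hiro ∩ Zubin: 11:00-11:15, 14:15-15:30.
Oona ∩ Hiro ∩ Zubin ∩ Idris: 11:00-11:15.
So the common availability across everyone is 11:00-11:15.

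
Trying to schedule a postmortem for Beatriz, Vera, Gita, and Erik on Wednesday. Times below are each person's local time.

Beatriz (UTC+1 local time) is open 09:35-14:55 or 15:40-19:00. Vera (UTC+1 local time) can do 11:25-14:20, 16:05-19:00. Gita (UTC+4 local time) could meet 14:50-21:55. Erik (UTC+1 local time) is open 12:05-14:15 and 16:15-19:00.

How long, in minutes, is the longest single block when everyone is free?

Beatriz in UTC: 08:35-13:55, 14:40-18:00 (subtract 1h to convert from UTC+1).
Vera in UTC: 10:25-13:20, 15:05-18:00 (subtract 1h to convert from UTC+1).
Gita in UTC: 10:50-17:55 (subtract 4h to convert from UTC+4).
Erik in UTC: 11:05-13:15, 15:15-18:00 (subtract 1h to convert from UTC+1).
Beatriz ∩ Vera: 10:25-13:20, 15:05-18:00.
Beatriz ∩ Vera ∩ Gita: 10:50-13:20, 15:05-17:55.
Beatriz ∩ Vera ∩ Gita ∩ Erik: 11:05-13:15, 15:15-17:55.
The longest is 15:15-17:55 at 160 minutes.

160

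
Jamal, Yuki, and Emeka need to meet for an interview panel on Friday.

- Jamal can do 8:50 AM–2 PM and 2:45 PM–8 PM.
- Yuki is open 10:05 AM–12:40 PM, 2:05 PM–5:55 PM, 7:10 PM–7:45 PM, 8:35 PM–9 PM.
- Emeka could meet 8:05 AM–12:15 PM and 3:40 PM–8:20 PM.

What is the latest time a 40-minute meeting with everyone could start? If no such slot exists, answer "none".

Jamal ∩ Yuki: 10:05-12:40, 14:45-17:55, 19:10-19:45.
Jamal ∩ Yuki ∩ Emeka: 10:05-12:15, 15:40-17:55, 19:10-19:45.
The last common window of at least 40 minutes is 15:40-17:55; a 40-minute meeting can start as late as 17:15 and still end by 17:55.

17:15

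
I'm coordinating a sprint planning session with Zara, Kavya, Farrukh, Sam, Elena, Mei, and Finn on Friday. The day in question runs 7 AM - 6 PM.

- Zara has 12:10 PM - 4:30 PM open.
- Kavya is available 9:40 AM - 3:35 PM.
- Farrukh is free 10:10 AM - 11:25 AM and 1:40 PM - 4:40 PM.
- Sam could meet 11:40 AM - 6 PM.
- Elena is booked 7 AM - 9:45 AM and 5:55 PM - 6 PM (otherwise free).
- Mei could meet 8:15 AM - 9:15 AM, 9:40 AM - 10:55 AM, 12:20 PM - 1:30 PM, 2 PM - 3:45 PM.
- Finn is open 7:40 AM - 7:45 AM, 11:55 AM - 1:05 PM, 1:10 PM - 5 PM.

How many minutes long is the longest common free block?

Zara free: 12:10-16:30.
Kavya free: 09:40-15:35.
Farrukh free: 10:10-11:25, 13:40-16:40.
Sam free: 11:40-18:00.
Elena free: 09:45-17:55 (invert busy blocks within the working day).
Mei free: 08:15-09:15, 09:40-10:55, 12:20-13:30, 14:00-15:45.
Finn free: 07:40-07:45, 11:55-13:05, 13:10-17:00.
Zara ∩ Kavya: 12:10-15:35.
Zara ∩ Kavya ∩ Farrukh: 13:40-15:35.
Zara ∩ Kavya ∩ Farrukh ∩ Sam: 13:40-15:35.
Zara ∩ Kavya ∩ Farrukh ∩ Sam ∩ Elena: 13:40-15:35.
Zara ∩ Kavya ∩ Farrukh ∩ Sam ∩ Elena ∩ Mei: 14:00-15:35.
Zara ∩ Kavya ∩ Farrukh ∩ Sam ∩ Elena ∩ Mei ∩ Finn: 14:00-15:35.
The longest is 14:00-15:35 at 95 minutes.

95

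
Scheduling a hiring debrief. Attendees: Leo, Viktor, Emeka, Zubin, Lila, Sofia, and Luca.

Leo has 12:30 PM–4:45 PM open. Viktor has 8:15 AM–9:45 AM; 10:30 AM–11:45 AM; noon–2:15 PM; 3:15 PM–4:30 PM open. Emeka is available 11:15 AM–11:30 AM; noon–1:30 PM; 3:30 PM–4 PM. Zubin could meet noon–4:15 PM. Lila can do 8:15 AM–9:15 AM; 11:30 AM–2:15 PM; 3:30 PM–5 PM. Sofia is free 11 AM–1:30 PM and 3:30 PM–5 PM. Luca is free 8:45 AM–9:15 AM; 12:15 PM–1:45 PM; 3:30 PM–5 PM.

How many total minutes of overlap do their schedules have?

Leo ∩ Viktor: 12:30-14:15, 15:15-16:30.
Leo ∩ Viktor ∩ Emeka: 12:30-13:30, 15:30-16:00.
Leo ∩ Viktor ∩ Emeka ∩ Zubin: 12:30-13:30, 15:30-16:00.
Leo ∩ Viktor ∩ Emeka ∩ Zubin ∩ Lila: 12:30-13:30, 15:30-16:00.
Leo ∩ Viktor ∩ Emeka ∩ Zubin ∩ Lila ∩ Sofia: 12:30-13:30, 15:30-16:00.
Leo ∩ Viktor ∩ Emeka ∩ Zubin ∩ Lila ∩ Sofia ∩ Luca: 12:30-13:30, 15:30-16:00.
Summing the common windows: 60 + 30 = 90 minutes.

90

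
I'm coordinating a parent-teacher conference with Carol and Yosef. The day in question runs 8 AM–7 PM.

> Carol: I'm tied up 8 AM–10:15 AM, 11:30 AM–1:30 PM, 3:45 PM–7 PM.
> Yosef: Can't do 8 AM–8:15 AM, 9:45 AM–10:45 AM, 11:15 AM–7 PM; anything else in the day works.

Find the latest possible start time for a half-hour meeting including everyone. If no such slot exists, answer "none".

Carol free: 10:15-11:30, 13:30-15:45 (invert busy blocks within the working day).
Yosef free: 08:15-09:45, 10:45-11:15 (invert busy blocks within the working day).
Carol ∩ Yosef: 10:45-11:15.
The last common window of at least 30 minutes is 10:45-11:15; a 30-minute meeting can start as late as 10:45 and still end by 11:15.

10:45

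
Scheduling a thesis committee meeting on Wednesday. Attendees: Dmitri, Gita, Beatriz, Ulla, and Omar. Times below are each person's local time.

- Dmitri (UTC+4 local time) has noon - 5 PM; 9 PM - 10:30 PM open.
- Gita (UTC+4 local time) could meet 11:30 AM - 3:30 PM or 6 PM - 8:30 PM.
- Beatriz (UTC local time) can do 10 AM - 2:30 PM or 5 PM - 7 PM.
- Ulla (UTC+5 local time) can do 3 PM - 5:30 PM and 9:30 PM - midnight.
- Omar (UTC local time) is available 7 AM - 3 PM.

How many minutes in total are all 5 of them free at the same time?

90

Dmitri in UTC: 08:00-13:00, 17:00-18:30 (subtract 4h to convert from UTC+4).
Gita in UTC: 07:30-11:30, 14:00-16:30 (subtract 4h to convert from UTC+4).
Beatriz in UTC: 10:00-14:30, 17:00-19:00.
Ulla in UTC: 10:00-12:30, 16:30-19:00 (subtract 5h to convert from UTC+5).
Omar in UTC: 07:00-15:00.
Dmitri ∩ Gita: 08:00-11:30.
Dmitri ∩ Gita ∩ Beatriz: 10:00-11:30.
Dmitri ∩ Gita ∩ Beatriz ∩ Ulla: 10:00-11:30.
Dmitri ∩ Gita ∩ Beatriz ∩ Ulla ∩ Omar: 10:00-11:30.
So the common availability across everyone is 10:00-11:30.
That's a single block of 90 minutes.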